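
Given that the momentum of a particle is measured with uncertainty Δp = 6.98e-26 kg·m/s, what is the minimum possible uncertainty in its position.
755.424 pm

Using the Heisenberg uncertainty principle:
ΔxΔp ≥ ℏ/2

The minimum uncertainty in position is:
Δx_min = ℏ/(2Δp)
Δx_min = (1.055e-34 J·s) / (2 × 6.980e-26 kg·m/s)
Δx_min = 7.554e-10 m = 755.424 pm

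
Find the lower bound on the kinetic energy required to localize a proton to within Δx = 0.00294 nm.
600.150 meV

Localizing a particle requires giving it sufficient momentum uncertainty:

1. From uncertainty principle: Δp ≥ ℏ/(2Δx)
   Δp_min = (1.055e-34 J·s) / (2 × 2.940e-12 m)
   Δp_min = 1.793e-23 kg·m/s

2. This momentum uncertainty corresponds to kinetic energy:
   KE ≈ (Δp)²/(2m) = (1.793e-23)²/(2 × 1.673e-27 kg)
   KE = 9.615e-20 J = 600.150 meV

Tighter localization requires more energy.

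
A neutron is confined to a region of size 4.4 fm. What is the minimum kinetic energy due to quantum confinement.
267.578 keV

Using the uncertainty principle:

1. Position uncertainty: Δx ≈ 4.400e-15 m
2. Minimum momentum uncertainty: Δp = ℏ/(2Δx) = 1.198e-20 kg·m/s
3. Minimum kinetic energy:
   KE = (Δp)²/(2m) = (1.198e-20)²/(2 × 1.675e-27 kg)
   KE = 4.287e-14 J = 267.578 keV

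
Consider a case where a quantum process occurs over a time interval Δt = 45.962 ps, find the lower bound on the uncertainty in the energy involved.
7.160 μeV

Using the energy-time uncertainty principle:
ΔEΔt ≥ ℏ/2

The minimum uncertainty in energy is:
ΔE_min = ℏ/(2Δt)
ΔE_min = (1.055e-34 J·s) / (2 × 4.596e-11 s)
ΔE_min = 1.147e-24 J = 7.160 μeV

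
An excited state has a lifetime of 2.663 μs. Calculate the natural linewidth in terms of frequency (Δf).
29.883 kHz

Using the energy-time uncertainty principle and E = hf:
ΔEΔt ≥ ℏ/2
hΔf·Δt ≥ ℏ/2

The minimum frequency uncertainty is:
Δf = ℏ/(2hτ) = 1/(4πτ)
Δf = 1/(4π × 2.663e-06 s)
Δf = 2.988e+04 Hz = 29.883 kHz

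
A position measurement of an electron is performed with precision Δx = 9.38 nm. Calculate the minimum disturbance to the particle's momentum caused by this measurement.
5.621 × 10^-27 kg·m/s

The uncertainty principle implies that measuring position disturbs momentum:
ΔxΔp ≥ ℏ/2

When we measure position with precision Δx, we necessarily introduce a momentum uncertainty:
Δp ≥ ℏ/(2Δx)
Δp_min = (1.055e-34 J·s) / (2 × 9.380e-09 m)
Δp_min = 5.621e-27 kg·m/s

The more precisely we measure position, the greater the momentum disturbance.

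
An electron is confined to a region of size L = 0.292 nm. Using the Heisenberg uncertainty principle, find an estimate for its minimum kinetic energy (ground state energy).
111.711 meV

Using the uncertainty principle to estimate ground state energy:

1. The position uncertainty is approximately the confinement size:
   Δx ≈ L = 2.920e-10 m

2. From ΔxΔp ≥ ℏ/2, the minimum momentum uncertainty is:
   Δp ≈ ℏ/(2L) = 1.806e-25 kg·m/s

3. The kinetic energy is approximately:
   KE ≈ (Δp)²/(2m) = (1.806e-25)²/(2 × 9.109e-31 kg)
   KE ≈ 1.790e-20 J = 111.711 meV

This is an order-of-magnitude estimate of the ground state energy.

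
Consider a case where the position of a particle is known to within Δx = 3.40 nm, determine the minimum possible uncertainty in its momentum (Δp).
1.551 × 10^-26 kg·m/s

Using the Heisenberg uncertainty principle:
ΔxΔp ≥ ℏ/2

The minimum uncertainty in momentum is:
Δp_min = ℏ/(2Δx)
Δp_min = (1.055e-34 J·s) / (2 × 3.400e-09 m)
Δp_min = 1.551e-26 kg·m/s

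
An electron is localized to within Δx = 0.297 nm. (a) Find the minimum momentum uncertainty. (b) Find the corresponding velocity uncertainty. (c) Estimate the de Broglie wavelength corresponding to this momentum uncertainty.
(a) Δp_min = 1.775 × 10^-25 kg·m/s
(b) Δv_min = 194.895 km/s
(c) λ_dB = 3.732 nm

Step-by-step:

(a) From the uncertainty principle:
Δp_min = ℏ/(2Δx) = (1.055e-34 J·s)/(2 × 2.970e-10 m) = 1.775e-25 kg·m/s

(b) The velocity uncertainty:
Δv = Δp/m = (1.775e-25 kg·m/s)/(9.109e-31 kg) = 1.949e+05 m/s = 194.895 km/s

(c) The de Broglie wavelength for this momentum:
λ = h/p = (6.626e-34 J·s)/(1.775e-25 kg·m/s) = 3.732e-09 m = 3.732 nm

Note: The de Broglie wavelength is comparable to the localization size, as expected from wave-particle duality.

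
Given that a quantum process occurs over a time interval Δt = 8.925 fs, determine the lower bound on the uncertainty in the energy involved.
36.875 meV

Using the energy-time uncertainty principle:
ΔEΔt ≥ ℏ/2

The minimum uncertainty in energy is:
ΔE_min = ℏ/(2Δt)
ΔE_min = (1.055e-34 J·s) / (2 × 8.925e-15 s)
ΔE_min = 5.908e-21 J = 36.875 meV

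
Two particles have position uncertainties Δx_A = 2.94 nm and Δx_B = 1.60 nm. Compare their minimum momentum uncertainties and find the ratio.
Particle B has the larger minimum momentum uncertainty, by a factor of 1.84.

For each particle, the minimum momentum uncertainty is Δp_min = ℏ/(2Δx):

Particle A: Δp_A = ℏ/(2×2.940e-09 m) = 1.793e-26 kg·m/s
Particle B: Δp_B = ℏ/(2×1.600e-09 m) = 3.296e-26 kg·m/s

Ratio: Δp_B/Δp_A = 1.84

Since Δp_min ∝ 1/Δx, the particle with smaller position uncertainty (B) has larger momentum uncertainty.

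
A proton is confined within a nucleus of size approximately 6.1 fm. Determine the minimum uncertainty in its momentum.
8.644 × 10^-21 kg·m/s

Using the Heisenberg uncertainty principle:
ΔxΔp ≥ ℏ/2

With Δx ≈ L = 6.100e-15 m (the confinement size):
Δp_min = ℏ/(2Δx)
Δp_min = (1.055e-34 J·s) / (2 × 6.100e-15 m)
Δp_min = 8.644e-21 kg·m/s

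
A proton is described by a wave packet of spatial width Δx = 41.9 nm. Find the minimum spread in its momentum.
1.258 × 10^-27 kg·m/s

For a wave packet, the spatial width Δx and momentum spread Δp are related by the uncertainty principle:
ΔxΔp ≥ ℏ/2

The minimum momentum spread is:
Δp_min = ℏ/(2Δx)
Δp_min = (1.055e-34 J·s) / (2 × 4.190e-08 m)
Δp_min = 1.258e-27 kg·m/s

A wave packet cannot have both a well-defined position and well-defined momentum.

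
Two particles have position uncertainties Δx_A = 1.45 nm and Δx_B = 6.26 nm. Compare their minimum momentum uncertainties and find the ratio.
Particle A has the larger minimum momentum uncertainty, by a factor of 4.32.

For each particle, the minimum momentum uncertainty is Δp_min = ℏ/(2Δx):

Particle A: Δp_A = ℏ/(2×1.450e-09 m) = 3.636e-26 kg·m/s
Particle B: Δp_B = ℏ/(2×6.260e-09 m) = 8.423e-27 kg·m/s

Ratio: Δp_A/Δp_B = 4.32

Since Δp_min ∝ 1/Δx, the particle with smaller position uncertainty (A) has larger momentum uncertainty.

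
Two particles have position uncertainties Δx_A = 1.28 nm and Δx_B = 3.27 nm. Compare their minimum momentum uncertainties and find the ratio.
Particle A has the larger minimum momentum uncertainty, by a factor of 2.55.

For each particle, the minimum momentum uncertainty is Δp_min = ℏ/(2Δx):

Particle A: Δp_A = ℏ/(2×1.280e-09 m) = 4.119e-26 kg·m/s
Particle B: Δp_B = ℏ/(2×3.270e-09 m) = 1.612e-26 kg·m/s

Ratio: Δp_A/Δp_B = 2.55

Since Δp_min ∝ 1/Δx, the particle with smaller position uncertainty (A) has larger momentum uncertainty.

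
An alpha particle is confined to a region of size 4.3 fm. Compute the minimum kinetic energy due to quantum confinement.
70.622 keV

Using the uncertainty principle:

1. Position uncertainty: Δx ≈ 4.300e-15 m
2. Minimum momentum uncertainty: Δp = ℏ/(2Δx) = 1.226e-20 kg·m/s
3. Minimum kinetic energy:
   KE = (Δp)²/(2m) = (1.226e-20)²/(2 × 6.645e-27 kg)
   KE = 1.131e-14 J = 70.622 keV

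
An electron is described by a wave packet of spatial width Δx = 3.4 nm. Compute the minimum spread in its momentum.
1.551 × 10^-26 kg·m/s

For a wave packet, the spatial width Δx and momentum spread Δp are related by the uncertainty principle:
ΔxΔp ≥ ℏ/2

The minimum momentum spread is:
Δp_min = ℏ/(2Δx)
Δp_min = (1.055e-34 J·s) / (2 × 3.400e-09 m)
Δp_min = 1.551e-26 kg·m/s

A wave packet cannot have both a well-defined position and well-defined momentum.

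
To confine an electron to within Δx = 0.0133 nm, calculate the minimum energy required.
53.847 eV

Localizing a particle requires giving it sufficient momentum uncertainty:

1. From uncertainty principle: Δp ≥ ℏ/(2Δx)
   Δp_min = (1.055e-34 J·s) / (2 × 1.330e-11 m)
   Δp_min = 3.965e-24 kg·m/s

2. This momentum uncertainty corresponds to kinetic energy:
   KE ≈ (Δp)²/(2m) = (3.965e-24)²/(2 × 9.109e-31 kg)
   KE = 8.627e-18 J = 53.847 eV

Tighter localization requires more energy.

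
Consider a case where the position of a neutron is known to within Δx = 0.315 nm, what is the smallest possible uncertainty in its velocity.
99.940 m/s

Using the Heisenberg uncertainty principle and Δp = mΔv:
ΔxΔp ≥ ℏ/2
Δx(mΔv) ≥ ℏ/2

The minimum uncertainty in velocity is:
Δv_min = ℏ/(2mΔx)
Δv_min = (1.055e-34 J·s) / (2 × 1.675e-27 kg × 3.150e-10 m)
Δv_min = 9.994e+01 m/s = 99.940 m/s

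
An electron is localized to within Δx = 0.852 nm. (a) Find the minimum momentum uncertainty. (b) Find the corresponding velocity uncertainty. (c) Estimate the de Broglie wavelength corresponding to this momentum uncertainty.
(a) Δp_min = 6.189 × 10^-26 kg·m/s
(b) Δv_min = 67.939 km/s
(c) λ_dB = 10.707 nm

Step-by-step:

(a) From the uncertainty principle:
Δp_min = ℏ/(2Δx) = (1.055e-34 J·s)/(2 × 8.520e-10 m) = 6.189e-26 kg·m/s

(b) The velocity uncertainty:
Δv = Δp/m = (6.189e-26 kg·m/s)/(9.109e-31 kg) = 6.794e+04 m/s = 67.939 km/s

(c) The de Broglie wavelength for this momentum:
λ = h/p = (6.626e-34 J·s)/(6.189e-26 kg·m/s) = 1.071e-08 m = 10.707 nm

Note: The de Broglie wavelength is comparable to the localization size, as expected from wave-particle duality.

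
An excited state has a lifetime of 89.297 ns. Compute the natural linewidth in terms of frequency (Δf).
891.155 kHz

Using the energy-time uncertainty principle and E = hf:
ΔEΔt ≥ ℏ/2
hΔf·Δt ≥ ℏ/2

The minimum frequency uncertainty is:
Δf = ℏ/(2hτ) = 1/(4πτ)
Δf = 1/(4π × 8.930e-08 s)
Δf = 8.912e+05 Hz = 891.155 kHz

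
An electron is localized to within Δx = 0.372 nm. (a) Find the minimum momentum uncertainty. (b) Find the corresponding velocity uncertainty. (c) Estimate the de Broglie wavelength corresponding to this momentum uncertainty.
(a) Δp_min = 1.417 × 10^-25 kg·m/s
(b) Δv_min = 155.602 km/s
(c) λ_dB = 4.675 nm

Step-by-step:

(a) From the uncertainty principle:
Δp_min = ℏ/(2Δx) = (1.055e-34 J·s)/(2 × 3.720e-10 m) = 1.417e-25 kg·m/s

(b) The velocity uncertainty:
Δv = Δp/m = (1.417e-25 kg·m/s)/(9.109e-31 kg) = 1.556e+05 m/s = 155.602 km/s

(c) The de Broglie wavelength for this momentum:
λ = h/p = (6.626e-34 J·s)/(1.417e-25 kg·m/s) = 4.675e-09 m = 4.675 nm

Note: The de Broglie wavelength is comparable to the localization size, as expected from wave-particle duality.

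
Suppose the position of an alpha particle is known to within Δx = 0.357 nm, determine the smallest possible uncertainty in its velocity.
22.228 m/s

Using the Heisenberg uncertainty principle and Δp = mΔv:
ΔxΔp ≥ ℏ/2
Δx(mΔv) ≥ ℏ/2

The minimum uncertainty in velocity is:
Δv_min = ℏ/(2mΔx)
Δv_min = (1.055e-34 J·s) / (2 × 6.645e-27 kg × 3.570e-10 m)
Δv_min = 2.223e+01 m/s = 22.228 m/s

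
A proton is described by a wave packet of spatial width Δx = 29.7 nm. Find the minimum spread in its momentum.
1.775 × 10^-27 kg·m/s

For a wave packet, the spatial width Δx and momentum spread Δp are related by the uncertainty principle:
ΔxΔp ≥ ℏ/2

The minimum momentum spread is:
Δp_min = ℏ/(2Δx)
Δp_min = (1.055e-34 J·s) / (2 × 2.970e-08 m)
Δp_min = 1.775e-27 kg·m/s

A wave packet cannot have both a well-defined position and well-defined momentum.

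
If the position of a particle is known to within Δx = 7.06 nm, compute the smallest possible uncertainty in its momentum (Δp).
7.469 × 10^-27 kg·m/s

Using the Heisenberg uncertainty principle:
ΔxΔp ≥ ℏ/2

The minimum uncertainty in momentum is:
Δp_min = ℏ/(2Δx)
Δp_min = (1.055e-34 J·s) / (2 × 7.060e-09 m)
Δp_min = 7.469e-27 kg·m/s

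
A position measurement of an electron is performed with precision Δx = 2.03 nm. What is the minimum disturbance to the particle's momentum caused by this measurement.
2.597 × 10^-26 kg·m/s

The uncertainty principle implies that measuring position disturbs momentum:
ΔxΔp ≥ ℏ/2

When we measure position with precision Δx, we necessarily introduce a momentum uncertainty:
Δp ≥ ℏ/(2Δx)
Δp_min = (1.055e-34 J·s) / (2 × 2.030e-09 m)
Δp_min = 2.597e-26 kg·m/s

The more precisely we measure position, the greater the momentum disturbance.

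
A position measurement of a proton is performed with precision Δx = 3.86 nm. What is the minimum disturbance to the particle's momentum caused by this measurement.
1.366 × 10^-26 kg·m/s

The uncertainty principle implies that measuring position disturbs momentum:
ΔxΔp ≥ ℏ/2

When we measure position with precision Δx, we necessarily introduce a momentum uncertainty:
Δp ≥ ℏ/(2Δx)
Δp_min = (1.055e-34 J·s) / (2 × 3.860e-09 m)
Δp_min = 1.366e-26 kg·m/s

The more precisely we measure position, the greater the momentum disturbance.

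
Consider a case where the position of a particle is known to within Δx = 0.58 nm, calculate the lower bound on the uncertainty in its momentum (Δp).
9.091 × 10^-26 kg·m/s

Using the Heisenberg uncertainty principle:
ΔxΔp ≥ ℏ/2

The minimum uncertainty in momentum is:
Δp_min = ℏ/(2Δx)
Δp_min = (1.055e-34 J·s) / (2 × 5.800e-10 m)
Δp_min = 9.091e-26 kg·m/s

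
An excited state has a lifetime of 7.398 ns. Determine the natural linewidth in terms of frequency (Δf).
10.757 MHz

Using the energy-time uncertainty principle and E = hf:
ΔEΔt ≥ ℏ/2
hΔf·Δt ≥ ℏ/2

The minimum frequency uncertainty is:
Δf = ℏ/(2hτ) = 1/(4πτ)
Δf = 1/(4π × 7.398e-09 s)
Δf = 1.076e+07 Hz = 10.757 MHz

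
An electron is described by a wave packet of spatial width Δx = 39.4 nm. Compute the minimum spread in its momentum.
1.338 × 10^-27 kg·m/s

For a wave packet, the spatial width Δx and momentum spread Δp are related by the uncertainty principle:
ΔxΔp ≥ ℏ/2

The minimum momentum spread is:
Δp_min = ℏ/(2Δx)
Δp_min = (1.055e-34 J·s) / (2 × 3.940e-08 m)
Δp_min = 1.338e-27 kg·m/s

A wave packet cannot have both a well-defined position and well-defined momentum.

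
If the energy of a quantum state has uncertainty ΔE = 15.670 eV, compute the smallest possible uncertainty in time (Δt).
21.002 as

Using the energy-time uncertainty principle:
ΔEΔt ≥ ℏ/2

The minimum uncertainty in time is:
Δt_min = ℏ/(2ΔE)
Δt_min = (1.055e-34 J·s) / (2 × 2.511e-18 J)
Δt_min = 2.100e-17 s = 21.002 as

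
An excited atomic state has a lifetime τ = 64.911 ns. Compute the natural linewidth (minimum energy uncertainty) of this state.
5.070 neV

Using the energy-time uncertainty principle:
ΔEΔt ≥ ℏ/2

The lifetime τ represents the time uncertainty Δt.
The natural linewidth (minimum energy uncertainty) is:

ΔE = ℏ/(2τ)
ΔE = (1.055e-34 J·s) / (2 × 6.491e-08 s)
ΔE = 8.123e-28 J = 5.070 neV

This natural linewidth limits the precision of spectroscopic measurements.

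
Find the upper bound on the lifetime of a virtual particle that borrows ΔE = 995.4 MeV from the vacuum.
3.306 × 10^-25 s

Using the energy-time uncertainty principle:
ΔEΔt ≥ ℏ/2

For a virtual particle borrowing energy ΔE, the maximum lifetime is:
Δt_max = ℏ/(2ΔE)

Converting energy:
ΔE = 995.4 MeV = 1.595e-10 J

Δt_max = (1.055e-34 J·s) / (2 × 1.595e-10 J)
Δt_max = 3.306e-25 s = 3.306 × 10^-25 s

Virtual particles with higher borrowed energy exist for shorter times.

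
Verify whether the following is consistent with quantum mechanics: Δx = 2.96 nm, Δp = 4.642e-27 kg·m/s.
No, it violates the uncertainty principle (impossible measurement).

Calculate the product ΔxΔp:
ΔxΔp = (2.960e-09 m) × (4.642e-27 kg·m/s)
ΔxΔp = 1.374e-35 J·s

Compare to the minimum allowed value ℏ/2:
ℏ/2 = 5.273e-35 J·s

Since ΔxΔp = 1.374e-35 J·s < 5.273e-35 J·s = ℏ/2,
the measurement violates the uncertainty principle.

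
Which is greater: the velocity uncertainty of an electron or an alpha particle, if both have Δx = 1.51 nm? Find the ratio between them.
The electron has the larger minimum velocity uncertainty, by a ratio of 7294.3.

For both particles, Δp_min = ℏ/(2Δx) = 3.492e-26 kg·m/s (same for both).

The velocity uncertainty is Δv = Δp/m:
- electron: Δv = 3.492e-26 / 9.109e-31 = 3.833e+04 m/s = 38.334 km/s
- alpha particle: Δv = 3.492e-26 / 6.645e-27 = 5.255e+00 m/s = 5.255 m/s

Ratio: 3.833e+04 / 5.255e+00 = 7294.3

The lighter particle has larger velocity uncertainty because Δv ∝ 1/m.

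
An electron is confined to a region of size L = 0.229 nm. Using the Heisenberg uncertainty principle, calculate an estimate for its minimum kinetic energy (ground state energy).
181.632 meV

Using the uncertainty principle to estimate ground state energy:

1. The position uncertainty is approximately the confinement size:
   Δx ≈ L = 2.290e-10 m

2. From ΔxΔp ≥ ℏ/2, the minimum momentum uncertainty is:
   Δp ≈ ℏ/(2L) = 2.303e-25 kg·m/s

3. The kinetic energy is approximately:
   KE ≈ (Δp)²/(2m) = (2.303e-25)²/(2 × 9.109e-31 kg)
   KE ≈ 2.910e-20 J = 181.632 meV

This is an order-of-magnitude estimate of the ground state energy.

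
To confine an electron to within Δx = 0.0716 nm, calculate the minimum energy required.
1.858 eV

Localizing a particle requires giving it sufficient momentum uncertainty:

1. From uncertainty principle: Δp ≥ ℏ/(2Δx)
   Δp_min = (1.055e-34 J·s) / (2 × 7.160e-11 m)
   Δp_min = 7.364e-25 kg·m/s

2. This momentum uncertainty corresponds to kinetic energy:
   KE ≈ (Δp)²/(2m) = (7.364e-25)²/(2 × 9.109e-31 kg)
   KE = 2.977e-19 J = 1.858 eV

Tighter localization requires more energy.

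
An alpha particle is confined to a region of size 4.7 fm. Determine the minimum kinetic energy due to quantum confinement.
59.113 keV

Using the uncertainty principle:

1. Position uncertainty: Δx ≈ 4.700e-15 m
2. Minimum momentum uncertainty: Δp = ℏ/(2Δx) = 1.122e-20 kg·m/s
3. Minimum kinetic energy:
   KE = (Δp)²/(2m) = (1.122e-20)²/(2 × 6.645e-27 kg)
   KE = 9.471e-15 J = 59.113 keV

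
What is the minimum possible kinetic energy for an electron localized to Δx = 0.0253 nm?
14.881 eV

Localizing a particle requires giving it sufficient momentum uncertainty:

1. From uncertainty principle: Δp ≥ ℏ/(2Δx)
   Δp_min = (1.055e-34 J·s) / (2 × 2.530e-11 m)
   Δp_min = 2.084e-24 kg·m/s

2. This momentum uncertainty corresponds to kinetic energy:
   KE ≈ (Δp)²/(2m) = (2.084e-24)²/(2 × 9.109e-31 kg)
   KE = 2.384e-18 J = 14.881 eV

Tighter localization requires more energy.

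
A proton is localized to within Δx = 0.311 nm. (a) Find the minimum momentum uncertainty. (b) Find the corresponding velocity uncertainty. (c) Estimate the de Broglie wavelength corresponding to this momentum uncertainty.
(a) Δp_min = 1.695 × 10^-25 kg·m/s
(b) Δv_min = 101.365 m/s
(c) λ_dB = 3.908 nm

Step-by-step:

(a) From the uncertainty principle:
Δp_min = ℏ/(2Δx) = (1.055e-34 J·s)/(2 × 3.110e-10 m) = 1.695e-25 kg·m/s

(b) The velocity uncertainty:
Δv = Δp/m = (1.695e-25 kg·m/s)/(1.673e-27 kg) = 1.014e+02 m/s = 101.365 m/s

(c) The de Broglie wavelength for this momentum:
λ = h/p = (6.626e-34 J·s)/(1.695e-25 kg·m/s) = 3.908e-09 m = 3.908 nm

Note: The de Broglie wavelength is comparable to the localization size, as expected from wave-particle duality.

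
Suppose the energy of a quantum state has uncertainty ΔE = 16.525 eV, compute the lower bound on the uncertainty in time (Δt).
19.916 as

Using the energy-time uncertainty principle:
ΔEΔt ≥ ℏ/2

The minimum uncertainty in time is:
Δt_min = ℏ/(2ΔE)
Δt_min = (1.055e-34 J·s) / (2 × 2.648e-18 J)
Δt_min = 1.992e-17 s = 19.916 as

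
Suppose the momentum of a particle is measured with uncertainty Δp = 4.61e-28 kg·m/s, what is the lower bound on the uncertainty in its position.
114.379 nm

Using the Heisenberg uncertainty principle:
ΔxΔp ≥ ℏ/2

The minimum uncertainty in position is:
Δx_min = ℏ/(2Δp)
Δx_min = (1.055e-34 J·s) / (2 × 4.610e-28 kg·m/s)
Δx_min = 1.144e-07 m = 114.379 nm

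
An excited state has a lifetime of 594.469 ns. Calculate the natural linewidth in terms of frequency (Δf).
133.863 kHz

Using the energy-time uncertainty principle and E = hf:
ΔEΔt ≥ ℏ/2
hΔf·Δt ≥ ℏ/2

The minimum frequency uncertainty is:
Δf = ℏ/(2hτ) = 1/(4πτ)
Δf = 1/(4π × 5.945e-07 s)
Δf = 1.339e+05 Hz = 133.863 kHz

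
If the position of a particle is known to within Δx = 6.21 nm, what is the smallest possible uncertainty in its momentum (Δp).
8.491 × 10^-27 kg·m/s

Using the Heisenberg uncertainty principle:
ΔxΔp ≥ ℏ/2

The minimum uncertainty in momentum is:
Δp_min = ℏ/(2Δx)
Δp_min = (1.055e-34 J·s) / (2 × 6.210e-09 m)
Δp_min = 8.491e-27 kg·m/s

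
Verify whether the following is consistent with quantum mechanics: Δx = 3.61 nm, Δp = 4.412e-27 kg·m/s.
No, it violates the uncertainty principle (impossible measurement).

Calculate the product ΔxΔp:
ΔxΔp = (3.610e-09 m) × (4.412e-27 kg·m/s)
ΔxΔp = 1.593e-35 J·s

Compare to the minimum allowed value ℏ/2:
ℏ/2 = 5.273e-35 J·s

Since ΔxΔp = 1.593e-35 J·s < 5.273e-35 J·s = ℏ/2,
the measurement violates the uncertainty principle.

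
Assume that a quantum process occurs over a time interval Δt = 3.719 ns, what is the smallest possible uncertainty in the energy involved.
88.493 neV

Using the energy-time uncertainty principle:
ΔEΔt ≥ ℏ/2

The minimum uncertainty in energy is:
ΔE_min = ℏ/(2Δt)
ΔE_min = (1.055e-34 J·s) / (2 × 3.719e-09 s)
ΔE_min = 1.418e-26 J = 88.493 neV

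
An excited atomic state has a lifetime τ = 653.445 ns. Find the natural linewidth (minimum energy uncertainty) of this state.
503.648 peV

Using the energy-time uncertainty principle:
ΔEΔt ≥ ℏ/2

The lifetime τ represents the time uncertainty Δt.
The natural linewidth (minimum energy uncertainty) is:

ΔE = ℏ/(2τ)
ΔE = (1.055e-34 J·s) / (2 × 6.534e-07 s)
ΔE = 8.069e-29 J = 503.648 peV

This natural linewidth limits the precision of spectroscopic measurements.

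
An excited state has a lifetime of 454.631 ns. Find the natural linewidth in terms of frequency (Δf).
175.037 kHz

Using the energy-time uncertainty principle and E = hf:
ΔEΔt ≥ ℏ/2
hΔf·Δt ≥ ℏ/2

The minimum frequency uncertainty is:
Δf = ℏ/(2hτ) = 1/(4πτ)
Δf = 1/(4π × 4.546e-07 s)
Δf = 1.750e+05 Hz = 175.037 kHz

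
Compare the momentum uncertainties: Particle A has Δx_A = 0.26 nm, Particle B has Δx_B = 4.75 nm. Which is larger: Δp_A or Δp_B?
Particle A has the larger minimum momentum uncertainty, by a factor of 18.27.

For each particle, the minimum momentum uncertainty is Δp_min = ℏ/(2Δx):

Particle A: Δp_A = ℏ/(2×2.600e-10 m) = 2.028e-25 kg·m/s
Particle B: Δp_B = ℏ/(2×4.750e-09 m) = 1.110e-26 kg·m/s

Ratio: Δp_A/Δp_B = 18.27

Since Δp_min ∝ 1/Δx, the particle with smaller position uncertainty (A) has larger momentum uncertainty.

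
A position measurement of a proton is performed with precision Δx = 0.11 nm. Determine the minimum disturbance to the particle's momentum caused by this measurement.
4.794 × 10^-25 kg·m/s

The uncertainty principle implies that measuring position disturbs momentum:
ΔxΔp ≥ ℏ/2

When we measure position with precision Δx, we necessarily introduce a momentum uncertainty:
Δp ≥ ℏ/(2Δx)
Δp_min = (1.055e-34 J·s) / (2 × 1.100e-10 m)
Δp_min = 4.794e-25 kg·m/s

The more precisely we measure position, the greater the momentum disturbance.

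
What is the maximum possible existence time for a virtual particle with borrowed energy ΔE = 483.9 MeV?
6.801 × 10^-25 s

Using the energy-time uncertainty principle:
ΔEΔt ≥ ℏ/2

For a virtual particle borrowing energy ΔE, the maximum lifetime is:
Δt_max = ℏ/(2ΔE)

Converting energy:
ΔE = 483.9 MeV = 7.753e-11 J

Δt_max = (1.055e-34 J·s) / (2 × 7.753e-11 J)
Δt_max = 6.801e-25 s = 6.801 × 10^-25 s

Virtual particles with higher borrowed energy exist for shorter times.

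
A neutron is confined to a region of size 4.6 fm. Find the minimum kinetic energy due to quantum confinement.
244.816 keV

Using the uncertainty principle:

1. Position uncertainty: Δx ≈ 4.600e-15 m
2. Minimum momentum uncertainty: Δp = ℏ/(2Δx) = 1.146e-20 kg·m/s
3. Minimum kinetic energy:
   KE = (Δp)²/(2m) = (1.146e-20)²/(2 × 1.675e-27 kg)
   KE = 3.922e-14 J = 244.816 keV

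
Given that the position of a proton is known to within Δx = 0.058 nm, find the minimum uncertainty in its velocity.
543.526 m/s

Using the Heisenberg uncertainty principle and Δp = mΔv:
ΔxΔp ≥ ℏ/2
Δx(mΔv) ≥ ℏ/2

The minimum uncertainty in velocity is:
Δv_min = ℏ/(2mΔx)
Δv_min = (1.055e-34 J·s) / (2 × 1.673e-27 kg × 5.800e-11 m)
Δv_min = 5.435e+02 m/s = 543.526 m/s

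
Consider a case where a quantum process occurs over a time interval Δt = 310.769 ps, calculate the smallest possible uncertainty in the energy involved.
1.059 μeV

Using the energy-time uncertainty principle:
ΔEΔt ≥ ℏ/2

The minimum uncertainty in energy is:
ΔE_min = ℏ/(2Δt)
ΔE_min = (1.055e-34 J·s) / (2 × 3.108e-10 s)
ΔE_min = 1.697e-25 J = 1.059 μeV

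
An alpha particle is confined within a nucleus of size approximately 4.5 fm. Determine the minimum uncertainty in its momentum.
1.172 × 10^-20 kg·m/s

Using the Heisenberg uncertainty principle:
ΔxΔp ≥ ℏ/2

With Δx ≈ L = 4.500e-15 m (the confinement size):
Δp_min = ℏ/(2Δx)
Δp_min = (1.055e-34 J·s) / (2 × 4.500e-15 m)
Δp_min = 1.172e-20 kg·m/s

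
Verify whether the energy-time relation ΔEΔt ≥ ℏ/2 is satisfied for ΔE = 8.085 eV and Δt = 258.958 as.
Yes, it satisfies the uncertainty relation.

Calculate the product ΔEΔt:
ΔE = 8.085 eV = 1.295e-18 J
ΔEΔt = (1.295e-18 J) × (2.590e-16 s)
ΔEΔt = 3.354e-34 J·s

Compare to the minimum allowed value ℏ/2:
ℏ/2 = 5.273e-35 J·s

Since ΔEΔt = 3.354e-34 J·s ≥ 5.273e-35 J·s = ℏ/2,
this satisfies the uncertainty relation.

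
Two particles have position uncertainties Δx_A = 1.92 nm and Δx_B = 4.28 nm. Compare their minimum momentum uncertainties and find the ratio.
Particle A has the larger minimum momentum uncertainty, by a factor of 2.23.

For each particle, the minimum momentum uncertainty is Δp_min = ℏ/(2Δx):

Particle A: Δp_A = ℏ/(2×1.920e-09 m) = 2.746e-26 kg·m/s
Particle B: Δp_B = ℏ/(2×4.280e-09 m) = 1.232e-26 kg·m/s

Ratio: Δp_A/Δp_B = 2.23

Since Δp_min ∝ 1/Δx, the particle with smaller position uncertainty (A) has larger momentum uncertainty.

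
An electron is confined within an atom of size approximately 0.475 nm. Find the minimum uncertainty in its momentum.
1.110 × 10^-25 kg·m/s

Using the Heisenberg uncertainty principle:
ΔxΔp ≥ ℏ/2

With Δx ≈ L = 4.750e-10 m (the confinement size):
Δp_min = ℏ/(2Δx)
Δp_min = (1.055e-34 J·s) / (2 × 4.750e-10 m)
Δp_min = 1.110e-25 kg·m/s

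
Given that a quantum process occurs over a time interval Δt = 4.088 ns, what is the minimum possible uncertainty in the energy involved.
80.505 neV

Using the energy-time uncertainty principle:
ΔEΔt ≥ ℏ/2

The minimum uncertainty in energy is:
ΔE_min = ℏ/(2Δt)
ΔE_min = (1.055e-34 J·s) / (2 × 4.088e-09 s)
ΔE_min = 1.290e-26 J = 80.505 neV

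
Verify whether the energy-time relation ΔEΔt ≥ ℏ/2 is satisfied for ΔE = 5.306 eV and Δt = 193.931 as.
Yes, it satisfies the uncertainty relation.

Calculate the product ΔEΔt:
ΔE = 5.306 eV = 8.501e-19 J
ΔEΔt = (8.501e-19 J) × (1.939e-16 s)
ΔEΔt = 1.649e-34 J·s

Compare to the minimum allowed value ℏ/2:
ℏ/2 = 5.273e-35 J·s

Since ΔEΔt = 1.649e-34 J·s ≥ 5.273e-35 J·s = ℏ/2,
this satisfies the uncertainty relation.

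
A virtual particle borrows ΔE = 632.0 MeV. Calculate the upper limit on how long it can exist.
5.207 × 10^-25 s

Using the energy-time uncertainty principle:
ΔEΔt ≥ ℏ/2

For a virtual particle borrowing energy ΔE, the maximum lifetime is:
Δt_max = ℏ/(2ΔE)

Converting energy:
ΔE = 632.0 MeV = 1.013e-10 J

Δt_max = (1.055e-34 J·s) / (2 × 1.013e-10 J)
Δt_max = 5.207e-25 s = 5.207 × 10^-25 s

Virtual particles with higher borrowed energy exist for shorter times.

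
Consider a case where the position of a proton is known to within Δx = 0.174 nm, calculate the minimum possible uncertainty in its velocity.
181.175 m/s

Using the Heisenberg uncertainty principle and Δp = mΔv:
ΔxΔp ≥ ℏ/2
Δx(mΔv) ≥ ℏ/2

The minimum uncertainty in velocity is:
Δv_min = ℏ/(2mΔx)
Δv_min = (1.055e-34 J·s) / (2 × 1.673e-27 kg × 1.740e-10 m)
Δv_min = 1.812e+02 m/s = 181.175 m/s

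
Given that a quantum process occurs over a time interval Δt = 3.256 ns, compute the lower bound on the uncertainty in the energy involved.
101.077 neV

Using the energy-time uncertainty principle:
ΔEΔt ≥ ℏ/2

The minimum uncertainty in energy is:
ΔE_min = ℏ/(2Δt)
ΔE_min = (1.055e-34 J·s) / (2 × 3.256e-09 s)
ΔE_min = 1.619e-26 J = 101.077 neV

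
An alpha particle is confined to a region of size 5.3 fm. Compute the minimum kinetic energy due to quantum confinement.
46.487 keV

Using the uncertainty principle:

1. Position uncertainty: Δx ≈ 5.300e-15 m
2. Minimum momentum uncertainty: Δp = ℏ/(2Δx) = 9.949e-21 kg·m/s
3. Minimum kinetic energy:
   KE = (Δp)²/(2m) = (9.949e-21)²/(2 × 6.645e-27 kg)
   KE = 7.448e-15 J = 46.487 keV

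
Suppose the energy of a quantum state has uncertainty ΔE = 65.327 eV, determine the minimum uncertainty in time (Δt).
5.038 as

Using the energy-time uncertainty principle:
ΔEΔt ≥ ℏ/2

The minimum uncertainty in time is:
Δt_min = ℏ/(2ΔE)
Δt_min = (1.055e-34 J·s) / (2 × 1.047e-17 J)
Δt_min = 5.038e-18 s = 5.038 as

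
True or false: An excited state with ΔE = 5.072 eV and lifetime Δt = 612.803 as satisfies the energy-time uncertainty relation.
Yes, it satisfies the uncertainty relation.

Calculate the product ΔEΔt:
ΔE = 5.072 eV = 8.126e-19 J
ΔEΔt = (8.126e-19 J) × (6.128e-16 s)
ΔEΔt = 4.980e-34 J·s

Compare to the minimum allowed value ℏ/2:
ℏ/2 = 5.273e-35 J·s

Since ΔEΔt = 4.980e-34 J·s ≥ 5.273e-35 J·s = ℏ/2,
this satisfies the uncertainty relation.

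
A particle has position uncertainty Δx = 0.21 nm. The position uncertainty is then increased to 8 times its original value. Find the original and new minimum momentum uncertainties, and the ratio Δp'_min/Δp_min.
Original Δp_min = 2.511 × 10^-25 kg·m/s; new Δp'_min = 3.139 × 10^-26 kg·m/s; ratio Δp'_min/Δp_min = 1/8.

From the uncertainty principle ΔxΔp ≥ ℏ/2, the minimum momentum uncertainty is Δp_min = ℏ/(2Δx).

Original (Δx = 0.21 nm = 2.100e-10 m):
Δp_min = (1.055e-34 J·s)/(2 × 2.100e-10 m) = 2.511e-25 kg·m/s

When Δx → 8Δx:
Δp'_min = ℏ/(2 × 8Δx) = (1/8) × ℏ/(2Δx) = (1/8) × Δp_min
Δp'_min = 1/8 × 2.511e-25 kg·m/s = 3.139e-26 kg·m/s

Since Δp_min ∝ 1/Δx, when Δx is increased to 8 times its original value, Δp_min decreases to 1/8 of its original value.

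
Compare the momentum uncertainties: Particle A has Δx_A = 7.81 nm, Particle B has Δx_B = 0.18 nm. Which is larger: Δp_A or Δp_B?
Particle B has the larger minimum momentum uncertainty, by a factor of 43.39.

For each particle, the minimum momentum uncertainty is Δp_min = ℏ/(2Δx):

Particle A: Δp_A = ℏ/(2×7.810e-09 m) = 6.751e-27 kg·m/s
Particle B: Δp_B = ℏ/(2×1.800e-10 m) = 2.929e-25 kg·m/s

Ratio: Δp_B/Δp_A = 43.39

Since Δp_min ∝ 1/Δx, the particle with smaller position uncertainty (B) has larger momentum uncertainty.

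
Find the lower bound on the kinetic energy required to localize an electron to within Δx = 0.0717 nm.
1.853 eV

Localizing a particle requires giving it sufficient momentum uncertainty:

1. From uncertainty principle: Δp ≥ ℏ/(2Δx)
   Δp_min = (1.055e-34 J·s) / (2 × 7.170e-11 m)
   Δp_min = 7.354e-25 kg·m/s

2. This momentum uncertainty corresponds to kinetic energy:
   KE ≈ (Δp)²/(2m) = (7.354e-25)²/(2 × 9.109e-31 kg)
   KE = 2.968e-19 J = 1.853 eV

Tighter localization requires more energy.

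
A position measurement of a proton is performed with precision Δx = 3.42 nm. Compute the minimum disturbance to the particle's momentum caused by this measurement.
1.542 × 10^-26 kg·m/s

The uncertainty principle implies that measuring position disturbs momentum:
ΔxΔp ≥ ℏ/2

When we measure position with precision Δx, we necessarily introduce a momentum uncertainty:
Δp ≥ ℏ/(2Δx)
Δp_min = (1.055e-34 J·s) / (2 × 3.420e-09 m)
Δp_min = 1.542e-26 kg·m/s

The more precisely we measure position, the greater the momentum disturbance.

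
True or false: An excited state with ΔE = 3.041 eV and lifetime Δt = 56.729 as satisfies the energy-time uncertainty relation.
No, it violates the uncertainty relation.

Calculate the product ΔEΔt:
ΔE = 3.041 eV = 4.872e-19 J
ΔEΔt = (4.872e-19 J) × (5.673e-17 s)
ΔEΔt = 2.764e-35 J·s

Compare to the minimum allowed value ℏ/2:
ℏ/2 = 5.273e-35 J·s

Since ΔEΔt = 2.764e-35 J·s < 5.273e-35 J·s = ℏ/2,
this violates the uncertainty relation.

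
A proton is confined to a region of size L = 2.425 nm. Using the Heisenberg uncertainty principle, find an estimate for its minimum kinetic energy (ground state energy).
882.126 neV

Using the uncertainty principle to estimate ground state energy:

1. The position uncertainty is approximately the confinement size:
   Δx ≈ L = 2.425e-09 m

2. From ΔxΔp ≥ ℏ/2, the minimum momentum uncertainty is:
   Δp ≈ ℏ/(2L) = 2.174e-26 kg·m/s

3. The kinetic energy is approximately:
   KE ≈ (Δp)²/(2m) = (2.174e-26)²/(2 × 1.673e-27 kg)
   KE ≈ 1.413e-25 J = 882.126 neV

This is an order-of-magnitude estimate of the ground state energy.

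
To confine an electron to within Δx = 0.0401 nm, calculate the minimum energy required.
5.923 eV

Localizing a particle requires giving it sufficient momentum uncertainty:

1. From uncertainty principle: Δp ≥ ℏ/(2Δx)
   Δp_min = (1.055e-34 J·s) / (2 × 4.010e-11 m)
   Δp_min = 1.315e-24 kg·m/s

2. This momentum uncertainty corresponds to kinetic energy:
   KE ≈ (Δp)²/(2m) = (1.315e-24)²/(2 × 9.109e-31 kg)
   KE = 9.490e-19 J = 5.923 eV

Tighter localization requires more energy.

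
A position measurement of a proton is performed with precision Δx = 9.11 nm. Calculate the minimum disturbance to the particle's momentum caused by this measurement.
5.788 × 10^-27 kg·m/s

The uncertainty principle implies that measuring position disturbs momentum:
ΔxΔp ≥ ℏ/2

When we measure position with precision Δx, we necessarily introduce a momentum uncertainty:
Δp ≥ ℏ/(2Δx)
Δp_min = (1.055e-34 J·s) / (2 × 9.110e-09 m)
Δp_min = 5.788e-27 kg·m/s

The more precisely we measure position, the greater the momentum disturbance.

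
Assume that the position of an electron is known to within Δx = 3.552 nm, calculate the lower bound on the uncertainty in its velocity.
16.296 km/s

Using the Heisenberg uncertainty principle and Δp = mΔv:
ΔxΔp ≥ ℏ/2
Δx(mΔv) ≥ ℏ/2

The minimum uncertainty in velocity is:
Δv_min = ℏ/(2mΔx)
Δv_min = (1.055e-34 J·s) / (2 × 9.109e-31 kg × 3.552e-09 m)
Δv_min = 1.630e+04 m/s = 16.296 km/s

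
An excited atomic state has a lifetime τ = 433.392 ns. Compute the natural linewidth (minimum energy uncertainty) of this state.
759.373 peV

Using the energy-time uncertainty principle:
ΔEΔt ≥ ℏ/2

The lifetime τ represents the time uncertainty Δt.
The natural linewidth (minimum energy uncertainty) is:

ΔE = ℏ/(2τ)
ΔE = (1.055e-34 J·s) / (2 × 4.334e-07 s)
ΔE = 1.217e-28 J = 759.373 peV

This natural linewidth limits the precision of spectroscopic measurements.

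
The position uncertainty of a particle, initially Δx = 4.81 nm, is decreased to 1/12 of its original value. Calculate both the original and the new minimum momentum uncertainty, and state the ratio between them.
Original Δp_min = 1.096 × 10^-26 kg·m/s; new Δp'_min = 1.315 × 10^-25 kg·m/s; ratio Δp'_min/Δp_min = 12.

From the uncertainty principle ΔxΔp ≥ ℏ/2, the minimum momentum uncertainty is Δp_min = ℏ/(2Δx).

Original (Δx = 4.81 nm = 4.810e-09 m):
Δp_min = (1.055e-34 J·s)/(2 × 4.810e-09 m) = 1.096e-26 kg·m/s

When Δx → (1/12)Δx:
Δp'_min = ℏ/(2 × (1/12)Δx) = 12 × ℏ/(2Δx) = 12 × Δp_min
Δp'_min = 12 × 1.096e-26 kg·m/s = 1.315e-25 kg·m/s

Since Δp_min ∝ 1/Δx, when Δx is decreased to 1/12 of its original value, Δp_min increases to 12 times its original value.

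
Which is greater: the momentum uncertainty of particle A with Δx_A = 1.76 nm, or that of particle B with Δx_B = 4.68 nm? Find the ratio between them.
Particle A has the larger minimum momentum uncertainty, by a factor of 2.66.

For each particle, the minimum momentum uncertainty is Δp_min = ℏ/(2Δx):

Particle A: Δp_A = ℏ/(2×1.760e-09 m) = 2.996e-26 kg·m/s
Particle B: Δp_B = ℏ/(2×4.680e-09 m) = 1.127e-26 kg·m/s

Ratio: Δp_A/Δp_B = 2.66

Since Δp_min ∝ 1/Δx, the particle with smaller position uncertainty (A) has larger momentum uncertainty.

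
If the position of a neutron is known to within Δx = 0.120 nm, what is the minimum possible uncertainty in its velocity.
262.343 m/s

Using the Heisenberg uncertainty principle and Δp = mΔv:
ΔxΔp ≥ ℏ/2
Δx(mΔv) ≥ ℏ/2

The minimum uncertainty in velocity is:
Δv_min = ℏ/(2mΔx)
Δv_min = (1.055e-34 J·s) / (2 × 1.675e-27 kg × 1.200e-10 m)
Δv_min = 2.623e+02 m/s = 262.343 m/s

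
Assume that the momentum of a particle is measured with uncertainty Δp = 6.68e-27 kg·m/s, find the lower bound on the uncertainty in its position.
7.894 nm

Using the Heisenberg uncertainty principle:
ΔxΔp ≥ ℏ/2

The minimum uncertainty in position is:
Δx_min = ℏ/(2Δp)
Δx_min = (1.055e-34 J·s) / (2 × 6.680e-27 kg·m/s)
Δx_min = 7.894e-09 m = 7.894 nm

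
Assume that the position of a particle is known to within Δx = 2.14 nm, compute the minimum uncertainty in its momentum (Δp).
2.464 × 10^-26 kg·m/s

Using the Heisenberg uncertainty principle:
ΔxΔp ≥ ℏ/2

The minimum uncertainty in momentum is:
Δp_min = ℏ/(2Δx)
Δp_min = (1.055e-34 J·s) / (2 × 2.140e-09 m)
Δp_min = 2.464e-26 kg·m/s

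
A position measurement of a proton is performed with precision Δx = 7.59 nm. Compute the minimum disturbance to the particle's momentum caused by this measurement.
6.947 × 10^-27 kg·m/s

The uncertainty principle implies that measuring position disturbs momentum:
ΔxΔp ≥ ℏ/2

When we measure position with precision Δx, we necessarily introduce a momentum uncertainty:
Δp ≥ ℏ/(2Δx)
Δp_min = (1.055e-34 J·s) / (2 × 7.590e-09 m)
Δp_min = 6.947e-27 kg·m/s

The more precisely we measure position, the greater the momentum disturbance.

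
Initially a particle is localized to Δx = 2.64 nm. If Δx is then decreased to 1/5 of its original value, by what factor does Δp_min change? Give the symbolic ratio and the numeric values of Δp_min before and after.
Original Δp_min = 1.997 × 10^-26 kg·m/s; new Δp'_min = 9.986 × 10^-26 kg·m/s; ratio Δp'_min/Δp_min = 5.

From the uncertainty principle ΔxΔp ≥ ℏ/2, the minimum momentum uncertainty is Δp_min = ℏ/(2Δx).

Original (Δx = 2.64 nm = 2.640e-09 m):
Δp_min = (1.055e-34 J·s)/(2 × 2.640e-09 m) = 1.997e-26 kg·m/s

When Δx → (1/5)Δx:
Δp'_min = ℏ/(2 × (1/5)Δx) = 5 × ℏ/(2Δx) = 5 × Δp_min
Δp'_min = 5 × 1.997e-26 kg·m/s = 9.986e-26 kg·m/s

Since Δp_min ∝ 1/Δx, when Δx is decreased to 1/5 of its original value, Δp_min increases to 5 times its original value.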